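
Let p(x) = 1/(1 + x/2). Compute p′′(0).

Apply the Taylor formula c_k = f^(k)(a)/k!.
From the series, [x^2] p = 1/4; multiply by 2! = 2 to get 1/2.

1/2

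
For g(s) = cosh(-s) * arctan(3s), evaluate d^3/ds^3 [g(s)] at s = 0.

-45

Multiply the two series term by term and collect like powers.
From the series, [s^3] g = -15/2; multiply by 3! = 6 to get -45.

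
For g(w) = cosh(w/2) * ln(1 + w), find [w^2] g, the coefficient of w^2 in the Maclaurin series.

-1/2

Multiply the two series term by term and collect like powers.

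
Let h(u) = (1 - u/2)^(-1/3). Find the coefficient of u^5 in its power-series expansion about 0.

91/23328

Differentiate repeatedly and evaluate at the center.
[u^0] = 1;  [u^1] = 1/6;  [u^2] = 1/18;  [u^3] = 7/324;  [u^4] = 35/3888;  [u^5] = 91/23328.
So c_5 = h^(5)(0)/5! = 91/23328.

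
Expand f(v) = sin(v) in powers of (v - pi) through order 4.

f(pi) = 0
f′(pi) = -1
f′′(pi) = 0
f′′′(pi) = 1
f^(4)(pi) = 0
The Taylor polynomial is Σ f^(k)(pi)/k! · (v - pi)^k.

(v - pi)^3/6 - (v - pi)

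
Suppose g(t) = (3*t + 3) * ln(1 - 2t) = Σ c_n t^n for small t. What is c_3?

Multiply each power in the prefactor through the base expansion.
g(0) = 0
g′(0) = -6
g′′(0) = -24
g′′′(0) = -84
The Taylor polynomial is Σ g^(k)(0)/k! · t^k.

-14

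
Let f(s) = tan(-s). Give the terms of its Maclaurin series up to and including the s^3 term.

Compute the successive derivatives at the expansion point and divide by k!.
f(0) = 0
f′(0) = -1
f′′(0) = 0
f′′′(0) = -2
The Taylor polynomial is Σ f^(k)(0)/k! · s^k.

-s^3/3 - s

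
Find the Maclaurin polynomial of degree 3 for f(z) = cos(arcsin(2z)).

1 - 2*z^2

Let u equal the inner series; expand the outer function in u and truncate.
[z^0] = 1;  [z^1] = 0;  [z^2] = -2;  [z^3] = 0.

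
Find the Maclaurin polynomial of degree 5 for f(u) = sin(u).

u^5/120 - u^3/6 + u

f(0) = 0
f′(0) = 1
f′′(0) = 0
f′′′(0) = -1
f^(4)(0) = 0
f^(5)(0) = 1
The Taylor polynomial is Σ f^(k)(0)/k! · u^k.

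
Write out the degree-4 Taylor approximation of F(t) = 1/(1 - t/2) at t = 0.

Apply the Taylor formula c_k = f^(k)(a)/k!.
F(0) = 1
F′(0) = 1/2
F′′(0) = 1/2
F′′′(0) = 3/4
F^(4)(0) = 3/2
Then c_k = F^(k)(0)/k! gives each Taylor coefficient.

t^4/16 + t^3/8 + t^2/4 + t/2 + 1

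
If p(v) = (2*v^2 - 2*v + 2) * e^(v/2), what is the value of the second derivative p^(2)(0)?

Multiply each power in the prefactor through the base expansion.
From the series, [v^2] p = 5/4; multiply by 2! = 2 to get 5/2.

5/2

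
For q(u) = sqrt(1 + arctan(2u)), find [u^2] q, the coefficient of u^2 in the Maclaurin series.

Substitute the inner expansion into the outer series and collect powers.
q(0) = 1
q′(0) = 1
q′′(0) = -1
So c_2 = q′′(0)/2! = -1/2.

-1/2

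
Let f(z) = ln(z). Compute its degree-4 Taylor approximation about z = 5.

-(z - 5)^4/2500 + (z - 5)^3/375 - (z - 5)^2/50 + (z - 5)/5 + ln(5)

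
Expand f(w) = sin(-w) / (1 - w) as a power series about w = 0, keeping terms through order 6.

-101*w^6/120 - 101*w^5/120 - 5*w^4/6 - 5*w^3/6 - w^2 - w

Expand each factor separately, then convolve coefficients.
[w^0] = 0;  [w^1] = -1;  [w^2] = -1;  [w^3] = -5/6;  [w^4] = -5/6;  [w^5] = -101/120;  [w^6] = -101/120.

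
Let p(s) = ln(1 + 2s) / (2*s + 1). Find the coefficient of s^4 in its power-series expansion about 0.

Use 1/(1 - r) = Σ r^k on the denominator, then take the Cauchy product.

-100/3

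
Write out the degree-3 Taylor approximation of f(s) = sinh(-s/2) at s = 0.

-s^3/48 - s/2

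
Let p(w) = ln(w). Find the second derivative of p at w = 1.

From the series, [(w - 1)^2] p = -1/2; multiply by 2! = 2 to get -1.

-1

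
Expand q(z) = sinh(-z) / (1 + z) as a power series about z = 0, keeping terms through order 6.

Take the Cauchy product of the two expansions.
[z^0] = 0;  [z^1] = -1;  [z^2] = 1;  [z^3] = -7/6;  [z^4] = 7/6;  [z^5] = -47/40;  [z^6] = 47/40.

47*z^6/40 - 47*z^5/40 + 7*z^4/6 - 7*z^3/6 + z^2 - z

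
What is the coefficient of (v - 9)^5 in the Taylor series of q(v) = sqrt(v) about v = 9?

7/5038848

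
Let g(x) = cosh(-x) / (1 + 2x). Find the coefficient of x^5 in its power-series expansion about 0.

-433/12

Take the Cauchy product of the two expansions.
g(0) = 1
g′(0) = -2
g′′(0) = 9
g′′′(0) = -54
g^(4)(0) = 433
g^(5)(0) = -4330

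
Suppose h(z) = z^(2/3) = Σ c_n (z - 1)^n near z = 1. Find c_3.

Compute the successive derivatives at the expansion point and divide by k!.
[(z - 1)^0] = 1;  [(z - 1)^1] = 2/3;  [(z - 1)^2] = -1/9;  [(z - 1)^3] = 4/81.

4/81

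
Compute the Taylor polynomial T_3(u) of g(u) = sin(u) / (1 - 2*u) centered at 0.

23*u^3/6 + 2*u^2 + u

Expand 1/(denominator) as a geometric series and multiply by the numerator's series.
g(0) = 0
g′(0) = 1
g′′(0) = 4
g′′′(0) = 23
Then c_k = g^(k)(0)/k! gives each Taylor coefficient.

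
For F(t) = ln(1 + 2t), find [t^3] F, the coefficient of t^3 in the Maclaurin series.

Use the known series and substitute for the argument.
[t^0] = 0;  [t^1] = 2;  [t^2] = -2;  [t^3] = 8/3.

8/3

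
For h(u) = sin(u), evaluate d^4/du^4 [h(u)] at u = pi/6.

From the series, [(u - pi/6)^4] h = 1/48; multiply by 4! = 24 to get 1/2.

1/2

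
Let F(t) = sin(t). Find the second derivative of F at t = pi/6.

From the series, [(t - pi/6)^2] F = -1/4; multiply by 2! = 2 to get -1/2.

-1/2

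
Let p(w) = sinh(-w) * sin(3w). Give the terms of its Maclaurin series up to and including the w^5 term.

4*w^4 - 3*w^2

Write out both Maclaurin series and multiply, keeping only the needed powers.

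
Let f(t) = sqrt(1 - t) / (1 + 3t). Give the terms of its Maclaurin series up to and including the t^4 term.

Expand each factor separately, then convolve coefficients.
f(0) = 1
f′(0) = -7/2
f′′(0) = 83/4
f′′′(0) = -1497/8
f^(4)(0) = 35913/16

11971*t^4/128 - 499*t^3/16 + 83*t^2/8 - 7*t/2 + 1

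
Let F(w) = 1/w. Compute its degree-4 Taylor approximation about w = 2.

[(w - 2)^0] = 1/2;  [(w - 2)^1] = -1/4;  [(w - 2)^2] = 1/8;  [(w - 2)^3] = -1/16;  [(w - 2)^4] = 1/32.

(w - 2)^4/32 - (w - 2)^3/16 + (w - 2)^2/8 - (w - 2)/4 + 1/2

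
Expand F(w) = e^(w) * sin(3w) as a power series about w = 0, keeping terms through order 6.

13*w^6/10 - w^5/10 - 4*w^4 - 3*w^3 + 3*w^2 + 3*w

Take the Cauchy product of the two expansions.
F(0) = 0
F′(0) = 3
F′′(0) = 6
F′′′(0) = -18
F^(4)(0) = -96
F^(5)(0) = -12
F^(6)(0) = 936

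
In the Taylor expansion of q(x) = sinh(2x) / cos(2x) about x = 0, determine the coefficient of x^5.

Write the quotient as an unknown series and match coefficients against numerator = denominator · series.
q(0) = 0
q′(0) = 2
q′′(0) = 0
q′′′(0) = 32
q^(4)(0) = 0
q^(5)(0) = 1152

48/5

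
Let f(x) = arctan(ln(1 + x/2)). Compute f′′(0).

Substitute the inner expansion into the outer series and collect powers.
From the series, [x^2] f = -1/8; multiply by 2! = 2 to get -1/4.

-1/4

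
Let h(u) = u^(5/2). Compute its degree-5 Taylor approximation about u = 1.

3*(u - 1)^5/256 - 5*(u - 1)^4/128 + 5*(u - 1)^3/16 + 15*(u - 1)^2/8 + 5*(u - 1)/2 + 1

[(u - 1)^0] = 1;  [(u - 1)^1] = 5/2;  [(u - 1)^2] = 15/8;  [(u - 1)^3] = 5/16;  [(u - 1)^4] = -5/128;  [(u - 1)^5] = 3/256.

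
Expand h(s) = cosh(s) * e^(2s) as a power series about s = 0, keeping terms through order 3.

Multiply the two series term by term and collect like powers.
[s^0] = 1;  [s^1] = 2;  [s^2] = 5/2;  [s^3] = 7/3.

7*s^3/3 + 5*s^2/2 + 2*s + 1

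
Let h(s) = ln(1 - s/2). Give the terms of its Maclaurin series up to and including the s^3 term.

h(0) = 0
h′(0) = -1/2
h′′(0) = -1/4
h′′′(0) = -1/4
Dividing each by k! gives the coefficients c_0, ..., c_3.

-s^3/24 - s^2/8 - s/2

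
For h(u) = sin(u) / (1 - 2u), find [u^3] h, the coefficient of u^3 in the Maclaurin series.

23/6

Expand each factor separately, then convolve coefficients.
h(0) = 0
h′(0) = 1
h′′(0) = 4
h′′′(0) = 23
So c_3 = h′′′(0)/3! = 23/6.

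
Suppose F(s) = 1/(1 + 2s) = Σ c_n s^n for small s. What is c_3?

Compute the successive derivatives at the expansion point and divide by k!.
F(0) = 1
F′(0) = -2
F′′(0) = 8
F′′′(0) = -48

-8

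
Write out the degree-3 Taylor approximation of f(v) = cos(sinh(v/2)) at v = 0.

1 - v^2/8

Plug the Maclaurin series of the inner function into that of the outer and collect terms.
[v^0] = 1;  [v^1] = 0;  [v^2] = -1/8;  [v^3] = 0.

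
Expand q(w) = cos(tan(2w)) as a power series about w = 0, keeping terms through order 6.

-388*w^6/45 - 14*w^4/3 - 2*w^2 + 1

Let u equal the inner series; expand the outer function in u and truncate.
q(0) = 1
q′(0) = 0
q′′(0) = -4
q′′′(0) = 0
q^(4)(0) = -112
q^(5)(0) = 0
q^(6)(0) = -6208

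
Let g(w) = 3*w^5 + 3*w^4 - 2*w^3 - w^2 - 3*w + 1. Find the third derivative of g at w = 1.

240

Compute the successive derivatives at the expansion point and divide by k!.
From the series, [(w - 1)^3] g = 40; multiply by 3! = 6 to get 240.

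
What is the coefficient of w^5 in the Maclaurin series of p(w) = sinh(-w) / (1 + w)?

-47/40

Write out both Maclaurin series and multiply, keeping only the needed powers.
p(0) = 0
p′(0) = -1
p′′(0) = 2
p′′′(0) = -7
p^(4)(0) = 28
p^(5)(0) = -141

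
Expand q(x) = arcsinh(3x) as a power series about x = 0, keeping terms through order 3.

q(0) = 0
q′(0) = 3
q′′(0) = 0
q′′′(0) = -27

-9*x^3/2 + 3*x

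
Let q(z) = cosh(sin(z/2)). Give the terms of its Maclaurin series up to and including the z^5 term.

Compose series: expand the inner function first, then feed it into the outer expansion.
q(0) = 1
q′(0) = 0
q′′(0) = 1/4
q′′′(0) = 0
q^(4)(0) = -3/16
q^(5)(0) = 0
The Taylor polynomial is Σ q^(k)(0)/k! · z^k.

-z^4/128 + z^2/8 + 1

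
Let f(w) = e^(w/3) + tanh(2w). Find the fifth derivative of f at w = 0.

Add the two expansions coefficient-wise.
From the series, [w^5] f = 124417/29160; multiply by 5! = 120 to get 124417/243.

124417/243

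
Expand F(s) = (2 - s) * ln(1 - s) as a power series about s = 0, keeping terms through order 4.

Shift and add copies of the series according to the polynomial's terms.
[s^0] = 0;  [s^1] = -2;  [s^2] = 0;  [s^3] = -1/6;  [s^4] = -1/6.

-s^4/6 - s^3/6 - 2*s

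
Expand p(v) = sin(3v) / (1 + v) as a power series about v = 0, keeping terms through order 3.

Multiply the two series term by term and collect like powers.
p(0) = 0
p′(0) = 3
p′′(0) = -6
p′′′(0) = -9

-3*v^3/2 - 3*v^2 + 3*v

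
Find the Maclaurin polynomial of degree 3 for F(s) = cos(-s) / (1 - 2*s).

7*s^3 + 7*s^2/2 + 2*s + 1

Multiply the numerator's expansion by the denominator's geometric series.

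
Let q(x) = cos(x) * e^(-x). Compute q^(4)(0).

-4

Take the Cauchy product of the two expansions.
The coefficient of x^4 in the expansion is -1/6, so q^(4)(0) = 4! * (-1/6) = -4.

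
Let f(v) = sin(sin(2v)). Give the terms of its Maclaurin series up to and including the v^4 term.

-8*v^3/3 + 2*v

Plug the Maclaurin series of the inner function into that of the outer and collect terms.
f(0) = 0
f′(0) = 2
f′′(0) = 0
f′′′(0) = -16
f^(4)(0) = 0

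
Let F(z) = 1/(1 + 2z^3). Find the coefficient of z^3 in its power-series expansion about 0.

-2

F(0) = 1
F′(0) = 0
F′′(0) = 0
F′′′(0) = -12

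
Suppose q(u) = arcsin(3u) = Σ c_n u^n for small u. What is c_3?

9/2

[u^0] = 0;  [u^1] = 3;  [u^2] = 0;  [u^3] = 9/2.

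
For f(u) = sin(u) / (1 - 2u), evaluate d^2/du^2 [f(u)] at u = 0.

Expand each factor separately, then convolve coefficients.
The coefficient of u^2 in the expansion is 2, so f′′(0) = 2! * (2) = 4.

4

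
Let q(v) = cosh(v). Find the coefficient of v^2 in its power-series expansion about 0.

1/2

q(0) = 1
q′(0) = 0
q′′(0) = 1
So c_2 = q′′(0)/2! = 1/2.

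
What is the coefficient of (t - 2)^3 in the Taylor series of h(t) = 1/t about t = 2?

-1/16

Apply the Taylor formula c_k = f^(k)(a)/k!.
h(2) = 1/2
h′(2) = -1/4
h′′(2) = 1/4
h′′′(2) = -3/8
So c_3 = h′′′(2)/3! = -1/16.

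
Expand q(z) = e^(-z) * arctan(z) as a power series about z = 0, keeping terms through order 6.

-11*z^6/72 + 3*z^5/40 + z^4/6 + z^3/6 - z^2 + z

Expand each factor separately, then convolve coefficients.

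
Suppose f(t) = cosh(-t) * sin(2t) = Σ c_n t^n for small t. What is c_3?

-1/3

Expand each factor separately, then convolve coefficients.
f(0) = 0
f′(0) = 2
f′′(0) = 0
f′′′(0) = -2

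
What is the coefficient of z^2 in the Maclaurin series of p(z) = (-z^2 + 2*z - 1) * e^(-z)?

Shift and add copies of the series according to the polynomial's terms.
p(0) = -1
p′(0) = 3
p′′(0) = -7
Then c_k = p^(k)(0)/k! gives each Taylor coefficient.

-7/2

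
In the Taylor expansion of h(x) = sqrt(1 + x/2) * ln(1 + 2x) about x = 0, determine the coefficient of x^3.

Expand each factor separately, then convolve coefficients.
h(0) = 0
h′(0) = 2
h′′(0) = -3
h′′′(0) = 101/8
Dividing each by k! gives the coefficients c_0, ..., c_3.

101/48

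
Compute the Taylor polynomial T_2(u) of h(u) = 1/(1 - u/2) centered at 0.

u^2/4 + u/2 + 1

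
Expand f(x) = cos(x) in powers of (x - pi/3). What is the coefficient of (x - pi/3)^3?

Differentiate repeatedly and evaluate at the center.
f(pi/3) = 1/2
f′(pi/3) = -sqrt(3)/2
f′′(pi/3) = -1/2
f′′′(pi/3) = sqrt(3)/2
So c_3 = f′′′(pi/3)/3! = sqrt(3)/12.

sqrt(3)/12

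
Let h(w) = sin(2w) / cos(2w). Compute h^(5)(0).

512

Divide the numerator series by the denominator series (power-series long division).
The coefficient of w^5 in the expansion is 64/15, so h^(5)(0) = 5! * (64/15) = 512.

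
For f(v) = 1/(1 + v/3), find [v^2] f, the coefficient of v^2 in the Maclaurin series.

f(0) = 1
f′(0) = -1/3
f′′(0) = 2/9

1/9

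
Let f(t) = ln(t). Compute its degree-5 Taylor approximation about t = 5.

f(5) = ln(5)
f′(5) = 1/5
f′′(5) = -1/25
f′′′(5) = 2/125
f^(4)(5) = -6/625
f^(5)(5) = 24/3125
The Taylor polynomial is Σ f^(k)(5)/k! · (t - 5)^k.

(t - 5)^5/15625 - (t - 5)^4/2500 + (t - 5)^3/375 - (t - 5)^2/50 + (t - 5)/5 + ln(5)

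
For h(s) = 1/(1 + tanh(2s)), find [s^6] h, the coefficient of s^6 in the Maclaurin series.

128/45

Let u equal the inner series; expand the outer function in u and truncate.
h(0) = 1
h′(0) = -2
h′′(0) = 8
h′′′(0) = -32
h^(4)(0) = 128
h^(5)(0) = -512
h^(6)(0) = 2048
Dividing each by k! gives the coefficients c_0, ..., c_6.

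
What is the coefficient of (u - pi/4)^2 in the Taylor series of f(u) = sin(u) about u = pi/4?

-sqrt(2)/4

f(pi/4) = sqrt(2)/2
f′(pi/4) = sqrt(2)/2
f′′(pi/4) = -sqrt(2)/2
Then c_k = f^(k)(pi/4)/k! gives each Taylor coefficient.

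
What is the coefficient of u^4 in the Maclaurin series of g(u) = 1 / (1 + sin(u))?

Write 1/(1+u) = 1 - u + u^2 - u^3 + ... and substitute the series for u.
g(0) = 1
g′(0) = -1
g′′(0) = 2
g′′′(0) = -5
g^(4)(0) = 16
So c_4 = g^(4)(0)/4! = 2/3.

2/3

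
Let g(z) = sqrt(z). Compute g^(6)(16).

From the series, [(z - 16)^6] g = -21/4294967296; multiply by 6! = 720 to get -945/268435456.

-945/268435456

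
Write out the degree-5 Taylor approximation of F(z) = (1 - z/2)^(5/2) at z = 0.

F(0) = 1
F′(0) = -5/4
F′′(0) = 15/16
F′′′(0) = -15/64
F^(4)(0) = -15/256
F^(5)(0) = -45/1024
The Taylor polynomial is Σ F^(k)(0)/k! · z^k.

-3*z^5/8192 - 5*z^4/2048 - 5*z^3/128 + 15*z^2/32 - 5*z/4 + 1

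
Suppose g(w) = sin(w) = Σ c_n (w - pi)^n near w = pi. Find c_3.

g(pi) = 0
g′(pi) = -1
g′′(pi) = 0
g′′′(pi) = 1
So c_3 = g′′′(pi)/3! = 1/6.

1/6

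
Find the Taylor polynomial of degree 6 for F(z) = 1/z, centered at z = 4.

[(z - 4)^0] = 1/4;  [(z - 4)^1] = -1/16;  [(z - 4)^2] = 1/64;  [(z - 4)^3] = -1/256;  [(z - 4)^4] = 1/1024;  [(z - 4)^5] = -1/4096;  [(z - 4)^6] = 1/16384.

(z - 4)^6/16384 - (z - 4)^5/4096 + (z - 4)^4/1024 - (z - 4)^3/256 + (z - 4)^2/64 - (z - 4)/16 + 1/4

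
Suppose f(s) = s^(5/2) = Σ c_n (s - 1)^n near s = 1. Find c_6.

-5/1024

[(s - 1)^0] = 1;  [(s - 1)^1] = 5/2;  [(s - 1)^2] = 15/8;  [(s - 1)^3] = 5/16;  [(s - 1)^4] = -5/128;  [(s - 1)^5] = 3/256;  [(s - 1)^6] = -5/1024.
So c_6 = f^(6)(1)/6! = -5/1024.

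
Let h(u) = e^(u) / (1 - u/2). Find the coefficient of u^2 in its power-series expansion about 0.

Write out both Maclaurin series and multiply, keeping only the needed powers.
[u^0] = 1;  [u^1] = 3/2;  [u^2] = 5/4.

5/4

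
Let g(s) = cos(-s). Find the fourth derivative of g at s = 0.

Compute the successive derivatives at the expansion point and divide by k!.
The coefficient of s^4 in the expansion is 1/24, so g^(4)(0) = 4! * (1/24) = 1.

1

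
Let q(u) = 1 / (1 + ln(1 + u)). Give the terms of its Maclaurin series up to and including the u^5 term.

-347*u^5/60 + 11*u^4/3 - 7*u^3/3 + 3*u^2/2 - u + 1

Use the geometric series for the reciprocal, then substitute.
[u^0] = 1;  [u^1] = -1;  [u^2] = 3/2;  [u^3] = -7/3;  [u^4] = 11/3;  [u^5] = -347/60.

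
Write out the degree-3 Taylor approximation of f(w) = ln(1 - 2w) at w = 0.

[w^0] = 0;  [w^1] = -2;  [w^2] = -2;  [w^3] = -8/3.

-8*w^3/3 - 2*w^2 - 2*w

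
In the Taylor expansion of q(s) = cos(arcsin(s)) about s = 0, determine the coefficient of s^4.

-1/8

Plug the Maclaurin series of the inner function into that of the outer and collect terms.
q(0) = 1
q′(0) = 0
q′′(0) = -1
q′′′(0) = 0
q^(4)(0) = -3
So c_4 = q^(4)(0)/4! = -1/8.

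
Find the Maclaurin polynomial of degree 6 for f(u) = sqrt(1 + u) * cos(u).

Write out both Maclaurin series and multiply, keeping only the needed powers.
[u^0] = 1;  [u^1] = 1/2;  [u^2] = -5/8;  [u^3] = -3/16;  [u^4] = 25/384;  [u^5] = 13/768;  [u^6] = -349/46080.

-349*u^6/46080 + 13*u^5/768 + 25*u^4/384 - 3*u^3/16 - 5*u^2/8 + u/2 + 1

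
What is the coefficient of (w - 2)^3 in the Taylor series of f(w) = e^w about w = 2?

e^(2)/6

f(2) = e^(2)
f′(2) = e^(2)
f′′(2) = e^(2)
f′′′(2) = e^(2)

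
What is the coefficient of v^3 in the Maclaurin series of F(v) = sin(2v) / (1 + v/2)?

Multiply the two series term by term and collect like powers.
F(0) = 0
F′(0) = 2
F′′(0) = -2
F′′′(0) = -5

-5/6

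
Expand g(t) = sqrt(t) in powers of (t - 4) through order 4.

-5*(t - 4)^4/16384 + (t - 4)^3/512 - (t - 4)^2/64 + (t - 4)/4 + 2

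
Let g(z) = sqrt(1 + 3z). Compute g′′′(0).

Use the known series and substitute for the argument.
The coefficient of z^3 in the expansion is 27/16, so g′′′(0) = 3! * (27/16) = 81/8.

81/8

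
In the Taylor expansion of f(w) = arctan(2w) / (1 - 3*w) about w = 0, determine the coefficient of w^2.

6

Use 1/(1 - r) = Σ r^k on the denominator, then take the Cauchy product.
[w^0] = 0;  [w^1] = 2;  [w^2] = 6.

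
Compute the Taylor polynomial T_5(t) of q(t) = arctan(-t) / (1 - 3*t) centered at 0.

Expand 1/(denominator) as a geometric series and multiply by the numerator's series.
q(0) = 0
q′(0) = -1
q′′(0) = -6
q′′′(0) = -52
q^(4)(0) = -624
q^(5)(0) = -9384

-391*t^5/5 - 26*t^4 - 26*t^3/3 - 3*t^2 - t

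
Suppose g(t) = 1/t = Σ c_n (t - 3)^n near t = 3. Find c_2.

[(t - 3)^0] = 1/3;  [(t - 3)^1] = -1/9;  [(t - 3)^2] = 1/27.

1/27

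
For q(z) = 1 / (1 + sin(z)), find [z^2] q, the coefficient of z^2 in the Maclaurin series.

Expand as Σ (-1)^k u^k with u equal to the inner function's series.
[z^0] = 1;  [z^1] = -1;  [z^2] = 1.
So c_2 = q′′(0)/2! = 1.

1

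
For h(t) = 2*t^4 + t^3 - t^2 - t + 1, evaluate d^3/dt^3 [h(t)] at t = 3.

Apply the Taylor formula c_k = f^(k)(a)/k!.
From the series, [(t - 3)^3] h = 25; multiply by 3! = 6 to get 150.

150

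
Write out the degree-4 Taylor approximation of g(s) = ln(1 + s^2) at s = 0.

[s^0] = 0;  [s^1] = 0;  [s^2] = 1;  [s^3] = 0;  [s^4] = -1/2.

-s^4/2 + s^2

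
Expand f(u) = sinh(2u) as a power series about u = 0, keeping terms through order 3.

4*u^3/3 + 2*u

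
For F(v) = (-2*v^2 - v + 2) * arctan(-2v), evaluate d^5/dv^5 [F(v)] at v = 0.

Multiply each power in the prefactor through the base expansion.
The coefficient of v^5 in the expansion is -272/15, so F^(5)(0) = 5! * (-272/15) = -2176.

-2176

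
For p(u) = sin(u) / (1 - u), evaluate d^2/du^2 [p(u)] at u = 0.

2

Write out both Maclaurin series and multiply, keeping only the needed powers.
From the series, [u^2] p = 1; multiply by 2! = 2 to get 2.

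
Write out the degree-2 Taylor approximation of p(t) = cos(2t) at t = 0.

1 - 2*t^2

p(0) = 1
p′(0) = 0
p′′(0) = -4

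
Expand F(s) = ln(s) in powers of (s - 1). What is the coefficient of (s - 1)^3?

1/3

Apply the Taylor formula c_k = f^(k)(a)/k!.
F(1) = 0
F′(1) = 1
F′′(1) = -1
F′′′(1) = 2
Then c_k = F^(k)(1)/k! gives each Taylor coefficient.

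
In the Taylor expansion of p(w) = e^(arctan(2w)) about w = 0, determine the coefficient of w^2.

2

Compose series: expand the inner function first, then feed it into the outer expansion.
p(0) = 1
p′(0) = 2
p′′(0) = 4
The Taylor polynomial is Σ p^(k)(0)/k! · w^k.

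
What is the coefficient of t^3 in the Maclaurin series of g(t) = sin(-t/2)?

Apply the Taylor formula c_k = f^(k)(a)/k!.
g(0) = 0
g′(0) = -1/2
g′′(0) = 0
g′′′(0) = 1/8

1/48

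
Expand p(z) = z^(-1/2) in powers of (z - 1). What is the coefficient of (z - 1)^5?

Apply the Taylor formula c_k = f^(k)(a)/k!.
p(1) = 1
p′(1) = -1/2
p′′(1) = 3/4
p′′′(1) = -15/8
p^(4)(1) = 105/16
p^(5)(1) = -945/32
So c_5 = p^(5)(1)/5! = -63/256.

-63/256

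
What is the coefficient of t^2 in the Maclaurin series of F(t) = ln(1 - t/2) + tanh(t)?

-1/8

Expand each term separately and add.
So c_2 = F′′(0)/2! = -1/8.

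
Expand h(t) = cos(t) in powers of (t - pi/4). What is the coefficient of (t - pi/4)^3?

sqrt(2)/12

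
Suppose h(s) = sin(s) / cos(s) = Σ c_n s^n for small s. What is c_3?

1/3

Write the quotient as an unknown series and match coefficients against numerator = denominator · series.
h(0) = 0
h′(0) = 1
h′′(0) = 0
h′′′(0) = 2
Then c_k = h^(k)(0)/k! gives each Taylor coefficient.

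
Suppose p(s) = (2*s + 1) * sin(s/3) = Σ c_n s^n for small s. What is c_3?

-1/162

Distribute the polynomial across the series and collect like powers.
p(0) = 0
p′(0) = 1/3
p′′(0) = 4/3
p′′′(0) = -1/27
Dividing each by k! gives the coefficients c_0, ..., c_3.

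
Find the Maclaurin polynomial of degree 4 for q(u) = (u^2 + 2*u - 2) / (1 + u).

-3*u^4 + 3*u^3 - 3*u^2 + 4*u - 2

Shift and add copies of the series according to the polynomial's terms.
[u^0] = -2;  [u^1] = 4;  [u^2] = -3;  [u^3] = 3;  [u^4] = -3.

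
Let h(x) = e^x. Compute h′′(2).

Use the known series and substitute for the argument.
From the series, [(x - 2)^2] h = e^(2)/2; multiply by 2! = 2 to get e^(2).

e^(2)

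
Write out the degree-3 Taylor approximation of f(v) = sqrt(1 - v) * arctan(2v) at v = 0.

Expand each factor separately, then convolve coefficients.
f(0) = 0
f′(0) = 2
f′′(0) = -2
f′′′(0) = -35/2

-35*v^3/12 - v^2 + 2*v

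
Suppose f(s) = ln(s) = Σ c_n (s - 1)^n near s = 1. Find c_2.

f(1) = 0
f′(1) = 1
f′′(1) = -1
So c_2 = f′′(1)/2! = -1/2.

-1/2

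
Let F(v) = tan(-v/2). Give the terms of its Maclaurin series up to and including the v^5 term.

-v^5/240 - v^3/24 - v/2

[v^0] = 0;  [v^1] = -1/2;  [v^2] = 0;  [v^3] = -1/24;  [v^4] = 0;  [v^5] = -1/240.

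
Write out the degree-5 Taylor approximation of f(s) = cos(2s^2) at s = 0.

1 - 2*s^4

f(0) = 1
f′(0) = 0
f′′(0) = 0
f′′′(0) = 0
f^(4)(0) = -48
f^(5)(0) = 0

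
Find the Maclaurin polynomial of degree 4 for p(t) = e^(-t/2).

Apply the Taylor formula c_k = f^(k)(a)/k!.
[t^0] = 1;  [t^1] = -1/2;  [t^2] = 1/8;  [t^3] = -1/48;  [t^4] = 1/384.

t^4/384 - t^3/48 + t^2/8 - t/2 + 1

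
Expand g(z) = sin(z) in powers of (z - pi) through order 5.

-(z - pi)^5/120 + (z - pi)^3/6 - (z - pi)

[(z - pi)^0] = 0;  [(z - pi)^1] = -1;  [(z - pi)^2] = 0;  [(z - pi)^3] = 1/6;  [(z - pi)^4] = 0;  [(z - pi)^5] = -1/120.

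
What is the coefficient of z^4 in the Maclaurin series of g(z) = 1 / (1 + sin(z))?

Use the geometric series for the reciprocal, then substitute.

2/3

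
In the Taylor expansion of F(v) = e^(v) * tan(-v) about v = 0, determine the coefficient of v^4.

-1/2

Write out both Maclaurin series and multiply, keeping only the needed powers.
[v^0] = 0;  [v^1] = -1;  [v^2] = -1;  [v^3] = -5/6;  [v^4] = -1/2.
So c_4 = F^(4)(0)/4! = -1/2.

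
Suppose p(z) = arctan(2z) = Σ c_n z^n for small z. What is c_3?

p(0) = 0
p′(0) = 2
p′′(0) = 0
p′′′(0) = -16
So c_3 = p′′′(0)/3! = -8/3.

-8/3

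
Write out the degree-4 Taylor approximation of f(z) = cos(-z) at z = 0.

z^4/24 - z^2/2 + 1

Compute the successive derivatives at the expansion point and divide by k!.
f(0) = 1
f′(0) = 0
f′′(0) = -1
f′′′(0) = 0
f^(4)(0) = 1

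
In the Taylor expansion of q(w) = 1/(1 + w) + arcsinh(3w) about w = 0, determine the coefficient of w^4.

Combine the two series term by term.
[w^0] = 1;  [w^1] = 2;  [w^2] = 1;  [w^3] = -11/2;  [w^4] = 1.

1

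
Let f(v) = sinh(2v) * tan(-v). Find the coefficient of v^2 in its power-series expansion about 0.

Take the Cauchy product of the two expansions.
f(0) = 0
f′(0) = 0
f′′(0) = -4
Dividing each by k! gives the coefficients c_0, ..., c_2.

-2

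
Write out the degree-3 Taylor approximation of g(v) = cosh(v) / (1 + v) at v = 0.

-3*v^3/2 + 3*v^2/2 - v + 1

Take the Cauchy product of the two expansions.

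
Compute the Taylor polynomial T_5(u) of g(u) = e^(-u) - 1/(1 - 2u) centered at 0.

Combine the two series term by term.
g(0) = 0
g′(0) = -3
g′′(0) = -7
g′′′(0) = -49
g^(4)(0) = -383
g^(5)(0) = -3841

-3841*u^5/120 - 383*u^4/24 - 49*u^3/6 - 7*u^2/2 - 3*u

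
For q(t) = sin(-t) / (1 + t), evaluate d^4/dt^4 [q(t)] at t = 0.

20

Take the Cauchy product of the two expansions.
The coefficient of t^4 in the expansion is 5/6, so q^(4)(0) = 4! * (5/6) = 20.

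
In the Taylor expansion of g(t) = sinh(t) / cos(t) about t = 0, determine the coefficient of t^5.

3/10

Write the quotient as an unknown series and match coefficients against numerator = denominator · series.
[t^0] = 0;  [t^1] = 1;  [t^2] = 0;  [t^3] = 2/3;  [t^4] = 0;  [t^5] = 3/10.
So c_5 = g^(5)(0)/5! = 3/10.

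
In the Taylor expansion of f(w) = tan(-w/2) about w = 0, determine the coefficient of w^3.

-1/24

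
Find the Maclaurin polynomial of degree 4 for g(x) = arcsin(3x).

Use the known series and substitute for the argument.
g(0) = 0
g′(0) = 3
g′′(0) = 0
g′′′(0) = 27
g^(4)(0) = 0
Then c_k = g^(k)(0)/k! gives each Taylor coefficient.

9*x^3/2 + 3*x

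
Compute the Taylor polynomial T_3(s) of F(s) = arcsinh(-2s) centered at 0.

4*s^3/3 - 2*s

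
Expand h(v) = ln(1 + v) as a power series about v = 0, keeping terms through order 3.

v^3/3 - v^2/2 + v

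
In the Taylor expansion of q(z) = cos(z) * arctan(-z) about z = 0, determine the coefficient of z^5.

Take the Cauchy product of the two expansions.
q(0) = 0
q′(0) = -1
q′′(0) = 0
q′′′(0) = 5
q^(4)(0) = 0
q^(5)(0) = -49
The Taylor polynomial is Σ q^(k)(0)/k! · z^k.

-49/120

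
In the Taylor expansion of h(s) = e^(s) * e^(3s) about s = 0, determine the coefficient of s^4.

32/3

Expand each factor separately, then convolve coefficients.
h(0) = 1
h′(0) = 4
h′′(0) = 16
h′′′(0) = 64
h^(4)(0) = 256
The Taylor polynomial is Σ h^(k)(0)/k! · s^k.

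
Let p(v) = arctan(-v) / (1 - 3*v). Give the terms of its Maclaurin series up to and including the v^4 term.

Use 1/(1 - r) = Σ r^k on the denominator, then take the Cauchy product.
p(0) = 0
p′(0) = -1
p′′(0) = -6
p′′′(0) = -52
p^(4)(0) = -624

-26*v^4 - 26*v^3/3 - 3*v^2 - v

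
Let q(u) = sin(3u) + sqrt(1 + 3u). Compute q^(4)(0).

-1215/16

Add the two expansions coefficient-wise.
The coefficient of u^4 in the expansion is -405/128, so q^(4)(0) = 4! * (-405/128) = -1215/16.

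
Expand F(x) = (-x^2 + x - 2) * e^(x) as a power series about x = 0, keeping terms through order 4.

-5*x^4/12 - 5*x^3/6 - x^2 - x - 2

Distribute the polynomial across the series and collect like powers.
F(0) = -2
F′(0) = -1
F′′(0) = -2
F′′′(0) = -5
F^(4)(0) = -10
Then c_k = F^(k)(0)/k! gives each Taylor coefficient.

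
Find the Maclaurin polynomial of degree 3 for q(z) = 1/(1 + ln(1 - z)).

Substitute the inner expansion into the outer series and collect powers.

7*z^3/3 + 3*z^2/2 + z + 1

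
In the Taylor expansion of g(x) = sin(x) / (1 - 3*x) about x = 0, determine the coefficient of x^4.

53/2

Expand 1/(denominator) as a geometric series and multiply by the numerator's series.
g(0) = 0
g′(0) = 1
g′′(0) = 6
g′′′(0) = 53
g^(4)(0) = 636
So c_4 = g^(4)(0)/4! = 53/2.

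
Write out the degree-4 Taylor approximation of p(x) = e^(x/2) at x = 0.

Apply the Taylor formula c_k = f^(k)(a)/k!.
p(0) = 1
p′(0) = 1/2
p′′(0) = 1/4
p′′′(0) = 1/8
p^(4)(0) = 1/16
The Taylor polynomial is Σ p^(k)(0)/k! · x^k.

x^4/384 + x^3/48 + x^2/8 + x/2 + 1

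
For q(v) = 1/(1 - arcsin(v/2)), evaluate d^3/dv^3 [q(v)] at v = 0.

7/8

Let u equal the inner series; expand the outer function in u and truncate.
The coefficient of v^3 in the expansion is 7/48, so q′′′(0) = 3! * (7/48) = 7/8.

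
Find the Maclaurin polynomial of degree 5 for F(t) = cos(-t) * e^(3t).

-t^5/10 + 7*t^4/6 + 3*t^3 + 4*t^2 + 3*t + 1

Expand each factor separately, then convolve coefficients.
F(0) = 1
F′(0) = 3
F′′(0) = 8
F′′′(0) = 18
F^(4)(0) = 28
F^(5)(0) = -12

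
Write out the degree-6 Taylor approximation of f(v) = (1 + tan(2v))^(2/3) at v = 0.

-197888*v^6/32805 + 18368*v^5/3645 - 400*v^4/243 + 176*v^3/81 - 4*v^2/9 + 4*v/3 + 1

Substitute the inner expansion into the outer series and collect powers.
f(0) = 1
f′(0) = 4/3
f′′(0) = -8/9
f′′′(0) = 352/27
f^(4)(0) = -3200/81
f^(5)(0) = 146944/243
f^(6)(0) = -3166208/729
Then c_k = f^(k)(0)/k! gives each Taylor coefficient.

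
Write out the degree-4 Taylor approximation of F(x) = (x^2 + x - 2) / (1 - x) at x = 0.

Shift and add copies of the series according to the polynomial's terms.
F(0) = -2
F′(0) = -1
F′′(0) = 0
F′′′(0) = 0
F^(4)(0) = 0
The Taylor polynomial is Σ F^(k)(0)/k! · x^k.

-x - 2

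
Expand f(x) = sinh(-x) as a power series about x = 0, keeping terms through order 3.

-x^3/6 - x

Use the known series and substitute for the argument.
f(0) = 0
f′(0) = -1
f′′(0) = 0
f′′′(0) = -1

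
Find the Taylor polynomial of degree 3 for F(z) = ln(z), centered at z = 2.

Differentiate repeatedly and evaluate at the center.
F(2) = ln(2)
F′(2) = 1/2
F′′(2) = -1/4
F′′′(2) = 1/4
Dividing each by k! gives the coefficients c_0, ..., c_3.

(z - 2)^3/24 - (z - 2)^2/8 + (z - 2)/2 + ln(2)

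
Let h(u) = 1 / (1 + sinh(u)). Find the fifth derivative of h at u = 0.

Write 1/(1+u) = 1 - u + u^2 - u^3 + ... and substitute the series for u.
The coefficient of u^5 in the expansion is -181/120, so h^(5)(0) = 5! * (-181/120) = -181.

-181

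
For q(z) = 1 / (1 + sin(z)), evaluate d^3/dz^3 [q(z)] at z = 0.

Expand as Σ (-1)^k u^k with u equal to the inner function's series.
From the series, [z^3] q = -5/6; multiply by 3! = 6 to get -5.

-5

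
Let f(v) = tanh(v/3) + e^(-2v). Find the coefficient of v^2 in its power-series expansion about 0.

Add the two expansions coefficient-wise.
[v^0] = 1;  [v^1] = -5/3;  [v^2] = 2.
So c_2 = f′′(0)/2! = 2.

2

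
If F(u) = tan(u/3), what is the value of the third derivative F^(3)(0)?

The coefficient of u^3 in the expansion is 1/81, so F′′′(0) = 3! * (1/81) = 2/27.

2/27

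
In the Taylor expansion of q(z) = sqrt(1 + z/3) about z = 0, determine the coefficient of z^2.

-1/72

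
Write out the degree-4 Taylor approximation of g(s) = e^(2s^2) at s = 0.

Compute the successive derivatives at the expansion point and divide by k!.

2*s^4 + 2*s^2 + 1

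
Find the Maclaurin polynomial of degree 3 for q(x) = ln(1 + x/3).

Use the known series and substitute for the argument.
q(0) = 0
q′(0) = 1/3
q′′(0) = -1/9
q′′′(0) = 2/27

x^3/81 - x^2/18 + x/3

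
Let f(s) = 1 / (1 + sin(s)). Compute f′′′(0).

Write 1/(1+u) = 1 - u + u^2 - u^3 + ... and substitute the series for u.
From the series, [s^3] f = -5/6; multiply by 3! = 6 to get -5.

-5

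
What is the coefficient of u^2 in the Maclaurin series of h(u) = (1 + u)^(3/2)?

[u^0] = 1;  [u^1] = 3/2;  [u^2] = 3/8.
So c_2 = h′′(0)/2! = 3/8.

3/8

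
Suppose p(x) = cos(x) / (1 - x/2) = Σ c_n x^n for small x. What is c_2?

Expand each factor separately, then convolve coefficients.
p(0) = 1
p′(0) = 1/2
p′′(0) = -1/2
So c_2 = p′′(0)/2! = -1/4.

-1/4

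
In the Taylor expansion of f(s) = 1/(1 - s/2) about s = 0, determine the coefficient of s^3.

f(0) = 1
f′(0) = 1/2
f′′(0) = 1/2
f′′′(0) = 3/4
So c_3 = f′′′(0)/3! = 1/8.

1/8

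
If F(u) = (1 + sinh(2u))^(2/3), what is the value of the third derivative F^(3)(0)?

Let u equal the inner series; expand the outer function in u and truncate.
The coefficient of u^3 in the expansion is 104/81, so F′′′(0) = 3! * (104/81) = 208/27.

208/27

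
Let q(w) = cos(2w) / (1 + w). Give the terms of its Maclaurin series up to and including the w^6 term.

Write out both Maclaurin series and multiply, keeping only the needed powers.
q(0) = 1
q′(0) = -1
q′′(0) = -2
q′′′(0) = 6
q^(4)(0) = -8
q^(5)(0) = 40
q^(6)(0) = -304

-19*w^6/45 + w^5/3 - w^4/3 + w^3 - w^2 - w + 1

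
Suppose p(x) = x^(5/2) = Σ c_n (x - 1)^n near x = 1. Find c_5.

p(1) = 1
p′(1) = 5/2
p′′(1) = 15/4
p′′′(1) = 15/8
p^(4)(1) = -15/16
p^(5)(1) = 45/32

3/256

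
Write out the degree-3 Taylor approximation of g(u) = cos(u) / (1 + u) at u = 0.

Take the Cauchy product of the two expansions.
g(0) = 1
g′(0) = -1
g′′(0) = 1
g′′′(0) = -3
Dividing each by k! gives the coefficients c_0, ..., c_3.

-u^3/2 + u^2/2 - u + 1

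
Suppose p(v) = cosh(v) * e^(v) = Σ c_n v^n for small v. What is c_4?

1/3

Write out both Maclaurin series and multiply, keeping only the needed powers.
[v^0] = 1;  [v^1] = 1;  [v^2] = 1;  [v^3] = 2/3;  [v^4] = 1/3.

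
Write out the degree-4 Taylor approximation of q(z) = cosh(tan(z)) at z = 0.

Substitute the inner expansion into the outer series and collect powers.
[z^0] = 1;  [z^1] = 0;  [z^2] = 1/2;  [z^3] = 0;  [z^4] = 3/8.

3*z^4/8 + z^2/2 + 1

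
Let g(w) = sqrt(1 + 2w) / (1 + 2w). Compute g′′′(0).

Take the Cauchy product of the two expansions.
The coefficient of w^3 in the expansion is -5/2, so g′′′(0) = 3! * (-5/2) = -15.

-15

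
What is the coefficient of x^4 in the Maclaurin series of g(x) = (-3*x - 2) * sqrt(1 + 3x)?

Distribute the polynomial across the series and collect like powers.
[x^0] = -2;  [x^1] = -6;  [x^2] = -9/4;  [x^3] = 0;  [x^4] = 81/64.
So c_4 = g^(4)(0)/4! = 81/64.

81/64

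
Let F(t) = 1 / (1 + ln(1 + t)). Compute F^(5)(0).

-694

Write 1/(1+u) = 1 - u + u^2 - u^3 + ... and substitute the series for u.
From the series, [t^5] F = -347/60; multiply by 5! = 120 to get -694.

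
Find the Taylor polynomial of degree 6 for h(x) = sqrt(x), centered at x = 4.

-21*(x - 4)^6/2097152 + 7*(x - 4)^5/131072 - 5*(x - 4)^4/16384 + (x - 4)^3/512 - (x - 4)^2/64 + (x - 4)/4 + 2

[(x - 4)^0] = 2;  [(x - 4)^1] = 1/4;  [(x - 4)^2] = -1/64;  [(x - 4)^3] = 1/512;  [(x - 4)^4] = -5/16384;  [(x - 4)^5] = 7/131072;  [(x - 4)^6] = -21/2097152.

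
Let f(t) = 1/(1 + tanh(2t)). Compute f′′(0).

Plug the Maclaurin series of the inner function into that of the outer and collect terms.
From the series, [t^2] f = 4; multiply by 2! = 2 to get 8.

8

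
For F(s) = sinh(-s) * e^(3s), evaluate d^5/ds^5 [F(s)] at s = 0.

-496

Take the Cauchy product of the two expansions.
The coefficient of s^5 in the expansion is -62/15, so F^(5)(0) = 5! * (-62/15) = -496.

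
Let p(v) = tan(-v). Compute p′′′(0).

-2

The coefficient of v^3 in the expansion is -1/3, so p′′′(0) = 3! * (-1/3) = -2.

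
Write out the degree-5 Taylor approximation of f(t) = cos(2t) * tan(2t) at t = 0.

4*t^5/15 - 4*t^3/3 + 2*t

Write out both Maclaurin series and multiply, keeping only the needed powers.
[t^0] = 0;  [t^1] = 2;  [t^2] = 0;  [t^3] = -4/3;  [t^4] = 0;  [t^5] = 4/15.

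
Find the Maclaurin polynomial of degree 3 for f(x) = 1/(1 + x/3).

-x^3/27 + x^2/9 - x/3 + 1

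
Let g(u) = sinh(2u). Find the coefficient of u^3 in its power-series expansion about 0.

4/3

Use the known series and substitute for the argument.
g(0) = 0
g′(0) = 2
g′′(0) = 0
g′′′(0) = 8
Dividing each by k! gives the coefficients c_0, ..., c_3.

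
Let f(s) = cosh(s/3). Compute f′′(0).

1/9

The coefficient of s^2 in the expansion is 1/18, so f′′(0) = 2! * (1/18) = 1/9.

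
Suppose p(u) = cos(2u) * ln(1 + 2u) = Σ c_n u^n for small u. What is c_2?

-2

Take the Cauchy product of the two expansions.
[u^0] = 0;  [u^1] = 2;  [u^2] = -2.
So c_2 = p′′(0)/2! = -2.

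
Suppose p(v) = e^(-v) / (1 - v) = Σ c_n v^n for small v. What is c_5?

11/30

Expand 1/(denominator) as a geometric series and multiply by the numerator's series.
[v^0] = 1;  [v^1] = 0;  [v^2] = 1/2;  [v^3] = 1/3;  [v^4] = 3/8;  [v^5] = 11/30.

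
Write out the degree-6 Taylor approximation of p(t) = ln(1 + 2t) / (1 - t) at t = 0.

-28*t^6/5 + 76*t^5/15 - 4*t^4/3 + 8*t^3/3 + 2*t

Use 1/(1 - r) = Σ r^k on the denominator, then take the Cauchy product.
p(0) = 0
p′(0) = 2
p′′(0) = 0
p′′′(0) = 16
p^(4)(0) = -32
p^(5)(0) = 608
p^(6)(0) = -4032
Dividing each by k! gives the coefficients c_0, ..., c_6.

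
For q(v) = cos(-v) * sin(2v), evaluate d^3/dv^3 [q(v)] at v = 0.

-14

Multiply the two series term by term and collect like powers.
From the series, [v^3] q = -7/3; multiply by 3! = 6 to get -14.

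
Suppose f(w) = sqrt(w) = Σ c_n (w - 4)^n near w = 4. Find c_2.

-1/64

Apply the Taylor formula c_k = f^(k)(a)/k!.
So c_2 = f′′(4)/2! = -1/64.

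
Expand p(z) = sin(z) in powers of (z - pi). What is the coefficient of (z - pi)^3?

Differentiate repeatedly and evaluate at the center.
p(pi) = 0
p′(pi) = -1
p′′(pi) = 0
p′′′(pi) = 1
Dividing each by k! gives the coefficients c_0, ..., c_3.

1/6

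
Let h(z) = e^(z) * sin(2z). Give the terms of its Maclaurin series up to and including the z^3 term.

-z^3/3 + 2*z^2 + 2*z

Expand each factor separately, then convolve coefficients.
h(0) = 0
h′(0) = 2
h′′(0) = 4
h′′′(0) = -2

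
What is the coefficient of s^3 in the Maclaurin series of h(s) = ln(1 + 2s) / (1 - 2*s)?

Expand 1/(denominator) as a geometric series and multiply by the numerator's series.
h(0) = 0
h′(0) = 2
h′′(0) = 4
h′′′(0) = 40
Dividing each by k! gives the coefficients c_0, ..., c_3.

20/3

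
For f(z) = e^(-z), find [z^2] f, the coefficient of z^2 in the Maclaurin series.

1/2

c_2 = f′′(0)/2! = 1/2.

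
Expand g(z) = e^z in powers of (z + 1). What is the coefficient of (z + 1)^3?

e^(-1)/6

Differentiate repeatedly and evaluate at the center.
g(-1) = e^(-1)
g′(-1) = e^(-1)
g′′(-1) = e^(-1)
g′′′(-1) = e^(-1)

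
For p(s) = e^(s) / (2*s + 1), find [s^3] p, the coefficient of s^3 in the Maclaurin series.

Expand 1/(denominator) as a geometric series and multiply by the numerator's series.
p(0) = 1
p′(0) = -1
p′′(0) = 5
p′′′(0) = -29
Dividing each by k! gives the coefficients c_0, ..., c_3.

-29/6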